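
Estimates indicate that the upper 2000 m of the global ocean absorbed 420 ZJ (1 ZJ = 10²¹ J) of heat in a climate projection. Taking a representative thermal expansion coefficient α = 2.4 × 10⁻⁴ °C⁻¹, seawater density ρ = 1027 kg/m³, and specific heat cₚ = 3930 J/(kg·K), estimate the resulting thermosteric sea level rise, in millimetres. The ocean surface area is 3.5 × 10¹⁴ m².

Per unit area: Q = 420×10²¹ / (3.5×10¹⁴) = 1.2×10⁹ J/m²
Δh = αQ/(ρcₚ) = 2.4×10⁻⁴ × 1.2×10⁹ / (1027 × 3930) ≈ 0.071356 m

71.4 mm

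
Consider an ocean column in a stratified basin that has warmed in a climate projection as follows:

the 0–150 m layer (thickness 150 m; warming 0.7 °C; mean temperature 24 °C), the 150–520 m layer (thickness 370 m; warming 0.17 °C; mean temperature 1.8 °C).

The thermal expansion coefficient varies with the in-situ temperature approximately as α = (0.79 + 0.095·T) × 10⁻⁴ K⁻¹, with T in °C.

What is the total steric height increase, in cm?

Layer 1: α = (0.79 + 0.095×24)×10⁻⁴ = 3.07×10⁻⁴ K⁻¹
Layer 2: α = (0.79 + 0.095×1.8)×10⁻⁴ = 0.961×10⁻⁴ K⁻¹
150 × 3.07×10⁻⁴ × 0.7 = 0.032235 m
Layer 2: 370 × 0.961×10⁻⁴ × 0.17 = 0.00604469 m
Δh = 0.032235 + 0.00604469 = 0.03827969 m

Δh = 3.83 cm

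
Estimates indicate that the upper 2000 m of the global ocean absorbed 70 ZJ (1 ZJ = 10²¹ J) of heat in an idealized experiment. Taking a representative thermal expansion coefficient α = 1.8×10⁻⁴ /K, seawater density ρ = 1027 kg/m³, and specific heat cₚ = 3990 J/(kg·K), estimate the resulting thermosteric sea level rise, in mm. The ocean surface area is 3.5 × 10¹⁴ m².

Per unit area: Q = 70×10²¹ / (3.5×10¹⁴) = 2×10⁸ J/m²
Δh = αQ/(ρcₚ) = 1.8×10⁻⁴ × 2×10⁸ / (1027 × 3990) ≈ 0.0087854 m

about 8.8 mm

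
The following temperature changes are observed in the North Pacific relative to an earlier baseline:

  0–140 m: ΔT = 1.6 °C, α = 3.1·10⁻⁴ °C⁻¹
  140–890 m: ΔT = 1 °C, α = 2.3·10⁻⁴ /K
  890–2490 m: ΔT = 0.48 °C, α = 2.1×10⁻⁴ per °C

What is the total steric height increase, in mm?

0–140 m: 140 × 1.6 × 3.1×10⁻⁴ = 0.06944 m
2.3×10⁻⁴ × 1 × 750 = 0.17250 m
890–2490 m: 2.1×10⁻⁴ × 1600 × 0.48 = 0.16128 m
Δh = 0.06944 + 0.17250 + 0.16128 = 0.40322 m

Δh ≈ 403 mm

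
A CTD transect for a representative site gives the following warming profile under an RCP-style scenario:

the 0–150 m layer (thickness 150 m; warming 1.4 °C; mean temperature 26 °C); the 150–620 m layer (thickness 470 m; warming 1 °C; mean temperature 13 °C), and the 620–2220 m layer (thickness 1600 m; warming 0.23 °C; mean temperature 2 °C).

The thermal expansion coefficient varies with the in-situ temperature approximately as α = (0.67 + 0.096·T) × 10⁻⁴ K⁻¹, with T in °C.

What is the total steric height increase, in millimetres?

Layer 1: α = (0.67 + 0.096×26)×10⁻⁴ = 3.166×10⁻⁴ K⁻¹
Layer 2: α = (0.67 + 0.096×13)×10⁻⁴ = 1.918×10⁻⁴ K⁻¹
Layer 3: α = (0.67 + 0.096×2)×10⁻⁴ = 0.862×10⁻⁴ K⁻¹
0–150 m: 150 × 1.4 × 3.166×10⁻⁴ = 0.066486 m
470 × 1 × 1.918×10⁻⁴ = 0.090146 m
620–2220 m: 0.23 × 1600 × 0.862×10⁻⁴ = 0.0317216 m
Δh = 0.066486 + 0.090146 + 0.0317216 = 0.1883536 m

188 mm of thermosteric rise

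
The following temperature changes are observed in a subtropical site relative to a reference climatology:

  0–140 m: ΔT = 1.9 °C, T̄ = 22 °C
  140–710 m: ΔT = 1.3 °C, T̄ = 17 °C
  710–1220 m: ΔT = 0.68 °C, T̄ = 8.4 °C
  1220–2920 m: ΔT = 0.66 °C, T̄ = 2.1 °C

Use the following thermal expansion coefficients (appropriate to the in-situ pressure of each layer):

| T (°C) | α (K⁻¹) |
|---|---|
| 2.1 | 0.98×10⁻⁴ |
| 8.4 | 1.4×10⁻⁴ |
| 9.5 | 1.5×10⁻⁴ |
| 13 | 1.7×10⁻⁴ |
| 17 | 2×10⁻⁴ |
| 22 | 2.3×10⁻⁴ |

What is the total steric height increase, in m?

Layer 1 at 22 °C → α = 2.3×10⁻⁴ K⁻¹
Layer 2 at 17 °C → α = 2×10⁻⁴ K⁻¹
Layer 3 at 8.4 °C → α = 1.4×10⁻⁴ K⁻¹
Layer 4 at 2.1 °C → α = 0.98×10⁻⁴ K⁻¹
0–140 m: 1.9 × 2.3×10⁻⁴ × 140 = 0.06118 m
Layer 2: 570 × 1.3 × 2×10⁻⁴ = 0.14820 m
0.68 × 1.4×10⁻⁴ × 510 = 0.048552 m
Layer 4: 0.98×10⁻⁴ × 1700 × 0.66 = 0.109956 m
Δh = 0.06118 + 0.14820 + 0.048552 + 0.109956 = 0.367888 m

Δh ≈ 0.368 m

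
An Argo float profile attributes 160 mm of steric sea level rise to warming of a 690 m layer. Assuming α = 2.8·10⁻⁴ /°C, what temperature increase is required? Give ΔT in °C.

ΔT = Δh/(αH) = 0.16 / (2.8×10⁻⁴ × 690) ≈ 0.8282 °C

ΔT ≈ 0.828 °C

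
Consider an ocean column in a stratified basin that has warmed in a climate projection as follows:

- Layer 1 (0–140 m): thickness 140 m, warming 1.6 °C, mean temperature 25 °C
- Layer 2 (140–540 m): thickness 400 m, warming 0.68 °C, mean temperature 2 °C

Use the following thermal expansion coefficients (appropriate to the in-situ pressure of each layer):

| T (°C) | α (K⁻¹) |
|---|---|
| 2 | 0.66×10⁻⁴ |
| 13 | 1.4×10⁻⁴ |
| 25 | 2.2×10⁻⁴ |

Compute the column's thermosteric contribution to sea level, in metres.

0.0672 m

Layer 1 at 25 °C → α = 2.2×10⁻⁴ K⁻¹
Layer 2 at 2 °C → α = 0.66×10⁻⁴ K⁻¹
0–140 m: 140 × 2.2×10⁻⁴ × 1.6 = 0.04928 m
400 × 0.66×10⁻⁴ × 0.68 = 0.017952 m
Δh = 0.04928 + 0.017952 = 0.067232 m ≈ 0.0672 m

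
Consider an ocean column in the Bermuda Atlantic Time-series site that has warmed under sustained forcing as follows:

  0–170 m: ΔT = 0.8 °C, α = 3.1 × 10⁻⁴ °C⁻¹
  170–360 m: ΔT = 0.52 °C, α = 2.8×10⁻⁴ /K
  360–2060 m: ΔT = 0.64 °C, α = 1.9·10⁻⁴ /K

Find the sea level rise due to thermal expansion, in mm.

Layer 1: 3.1×10⁻⁴ × 0.8 × 170 = 0.04216 m
Layer 2: 2.8×10⁻⁴ × 190 × 0.52 = 0.027664 m
0.64 × 1.9×10⁻⁴ × 1700 = 0.20672 m
Δh = 0.04216 + 0.027664 + 0.20672 = 0.276544 m ≈ 277 mm

Δh ≈ 277 mm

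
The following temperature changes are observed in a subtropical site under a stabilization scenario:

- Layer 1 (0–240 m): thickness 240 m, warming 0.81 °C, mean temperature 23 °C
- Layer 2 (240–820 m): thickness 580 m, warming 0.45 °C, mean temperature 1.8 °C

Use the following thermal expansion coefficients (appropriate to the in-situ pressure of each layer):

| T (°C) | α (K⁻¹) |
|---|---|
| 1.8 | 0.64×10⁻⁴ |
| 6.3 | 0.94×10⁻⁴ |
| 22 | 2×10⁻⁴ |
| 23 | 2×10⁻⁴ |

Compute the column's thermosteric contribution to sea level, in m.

Δh ≈ 0.0556 m

Layer 1 at 23 °C → α = 2×10⁻⁴ K⁻¹
Layer 2 at 1.8 °C → α = 0.64×10⁻⁴ K⁻¹
0–240 m: 0.81 × 240 × 2×10⁻⁴ = 0.03888 m
240–820 m: 0.64×10⁻⁴ × 580 × 0.45 = 0.016704 m
Δh = 0.03888 + 0.016704 = 0.055584 m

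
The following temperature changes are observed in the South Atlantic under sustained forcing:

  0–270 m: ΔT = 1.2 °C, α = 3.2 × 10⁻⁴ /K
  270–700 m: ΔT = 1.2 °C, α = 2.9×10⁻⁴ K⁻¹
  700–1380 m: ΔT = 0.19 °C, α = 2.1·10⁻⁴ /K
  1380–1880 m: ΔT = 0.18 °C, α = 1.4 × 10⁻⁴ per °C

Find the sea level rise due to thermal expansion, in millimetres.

about 290 mm

270 × 3.2×10⁻⁴ × 1.2 = 0.10368 m
Layer 2: 1.2 × 430 × 2.9×10⁻⁴ = 0.14964 m
Layer 3: 680 × 2.1×10⁻⁴ × 0.19 = 0.027132 m
1.4×10⁻⁴ × 0.18 × 500 = 0.01260 m
Δh = 0.10368 + 0.14964 + 0.027132 + 0.01260 = 0.293052 m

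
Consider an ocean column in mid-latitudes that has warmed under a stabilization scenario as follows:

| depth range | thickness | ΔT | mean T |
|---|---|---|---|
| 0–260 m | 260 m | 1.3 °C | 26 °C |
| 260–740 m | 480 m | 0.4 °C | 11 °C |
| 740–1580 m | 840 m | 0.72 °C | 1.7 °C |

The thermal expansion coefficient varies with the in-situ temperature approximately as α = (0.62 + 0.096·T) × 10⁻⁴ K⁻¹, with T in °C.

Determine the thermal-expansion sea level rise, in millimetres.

185 mm of thermosteric rise

Layer 1: α = (0.62 + 0.096×26)×10⁻⁴ = 3.116×10⁻⁴ K⁻¹
Layer 2: α = (0.62 + 0.096×11)×10⁻⁴ = 1.676×10⁻⁴ K⁻¹
Layer 3: α = (0.62 + 0.096×1.7)×10⁻⁴ = 0.7832×10⁻⁴ K⁻¹
Layer 1: 1.3 × 3.116×10⁻⁴ × 260 = 0.1053208 m
1.676×10⁻⁴ × 0.4 × 480 = 0.0321792 m
Layer 3: 0.7832×10⁻⁴ × 0.72 × 840 = 0.047367936 m
Δh = 0.1053208 + 0.0321792 + 0.047367936 = 0.184867936 m ≈ 185 mm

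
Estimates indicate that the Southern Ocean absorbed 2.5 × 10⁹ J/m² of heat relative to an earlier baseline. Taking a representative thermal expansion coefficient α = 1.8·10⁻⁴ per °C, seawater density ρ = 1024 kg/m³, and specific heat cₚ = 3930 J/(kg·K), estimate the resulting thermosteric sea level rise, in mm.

112 mm

Δh = αQ/(ρcₚ) = 1.8×10⁻⁴ × 2.5×10⁹ / (1024 × 3930) ≈ 0.11182 m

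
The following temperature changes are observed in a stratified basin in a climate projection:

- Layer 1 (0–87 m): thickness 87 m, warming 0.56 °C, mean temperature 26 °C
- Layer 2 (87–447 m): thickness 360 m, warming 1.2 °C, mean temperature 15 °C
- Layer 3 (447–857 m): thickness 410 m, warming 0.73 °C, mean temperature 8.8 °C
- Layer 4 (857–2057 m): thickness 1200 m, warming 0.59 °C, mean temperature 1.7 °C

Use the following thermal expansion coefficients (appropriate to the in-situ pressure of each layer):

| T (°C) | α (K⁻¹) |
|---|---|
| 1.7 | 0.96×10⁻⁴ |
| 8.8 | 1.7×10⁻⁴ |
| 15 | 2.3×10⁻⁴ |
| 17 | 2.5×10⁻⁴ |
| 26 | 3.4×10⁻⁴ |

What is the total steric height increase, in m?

about 0.235 m

Layer 1 at 26 °C → α = 3.4×10⁻⁴ K⁻¹
Layer 2 at 15 °C → α = 2.3×10⁻⁴ K⁻¹
Layer 3 at 8.8 °C → α = 1.7×10⁻⁴ K⁻¹
Layer 4 at 1.7 °C → α = 0.96×10⁻⁴ K⁻¹
0.56 × 87 × 3.4×10⁻⁴ = 0.0165648 m
87–447 m: 360 × 2.3×10⁻⁴ × 1.2 = 0.09936 m
0.73 × 1.7×10⁻⁴ × 410 = 0.050881 m
857–2057 m: 0.96×10⁻⁴ × 1200 × 0.59 = 0.067968 m
Δh = 0.0165648 + 0.09936 + 0.050881 + 0.067968 = 0.2347738 m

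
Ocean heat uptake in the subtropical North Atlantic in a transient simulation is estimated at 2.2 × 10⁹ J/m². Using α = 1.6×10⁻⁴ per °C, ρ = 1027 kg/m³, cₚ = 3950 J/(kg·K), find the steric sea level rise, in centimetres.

Δh = αQ/(ρcₚ) = 1.6×10⁻⁴ × 2.2×10⁹ / (1027 × 3950) ≈ 0.086771 m

8.7 cm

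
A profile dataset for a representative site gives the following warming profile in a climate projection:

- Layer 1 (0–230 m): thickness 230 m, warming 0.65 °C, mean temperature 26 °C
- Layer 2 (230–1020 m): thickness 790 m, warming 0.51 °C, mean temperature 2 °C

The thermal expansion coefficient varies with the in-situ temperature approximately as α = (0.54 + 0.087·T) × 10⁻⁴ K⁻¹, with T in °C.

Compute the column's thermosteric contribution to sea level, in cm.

Layer 1: α = (0.54 + 0.087×26)×10⁻⁴ = 2.802×10⁻⁴ K⁻¹
Layer 2: α = (0.54 + 0.087×2)×10⁻⁴ = 0.714×10⁻⁴ K⁻¹
230 × 2.802×10⁻⁴ × 0.65 = 0.0418899 m
0.51 × 0.714×10⁻⁴ × 790 = 0.02876706 m
Δh = 0.0418899 + 0.02876706 = 0.07065696 m ≈ 7.1 cm

Δh ≈ 7.1 cm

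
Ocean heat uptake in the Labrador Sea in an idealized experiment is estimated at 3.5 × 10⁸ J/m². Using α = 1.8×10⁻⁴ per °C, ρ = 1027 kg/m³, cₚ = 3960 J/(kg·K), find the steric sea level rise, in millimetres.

Δh = αQ/(ρcₚ) = 1.8×10⁻⁴ × 3.5×10⁸ / (1027 × 3960) ≈ 0.015491 m

about 15 mm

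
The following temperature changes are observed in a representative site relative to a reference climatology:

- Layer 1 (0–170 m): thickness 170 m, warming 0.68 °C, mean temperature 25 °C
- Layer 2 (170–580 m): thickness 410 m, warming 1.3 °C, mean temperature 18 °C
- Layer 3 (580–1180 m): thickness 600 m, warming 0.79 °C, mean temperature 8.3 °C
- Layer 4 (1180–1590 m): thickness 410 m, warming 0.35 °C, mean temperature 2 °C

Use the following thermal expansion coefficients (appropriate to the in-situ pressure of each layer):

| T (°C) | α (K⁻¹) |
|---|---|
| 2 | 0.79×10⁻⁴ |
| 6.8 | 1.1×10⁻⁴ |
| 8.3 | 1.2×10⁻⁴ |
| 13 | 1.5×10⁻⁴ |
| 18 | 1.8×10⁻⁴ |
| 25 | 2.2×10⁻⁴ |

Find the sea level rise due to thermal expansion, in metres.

0.19 m

Layer 1 at 25 °C → α = 2.2×10⁻⁴ K⁻¹
Layer 2 at 18 °C → α = 1.8×10⁻⁴ K⁻¹
Layer 3 at 8.3 °C → α = 1.2×10⁻⁴ K⁻¹
Layer 4 at 2 °C → α = 0.79×10⁻⁴ K⁻¹
0.68 × 170 × 2.2×10⁻⁴ = 0.025432 m
Layer 2: 1.8×10⁻⁴ × 410 × 1.3 = 0.09594 m
Layer 3: 0.79 × 600 × 1.2×10⁻⁴ = 0.05688 m
Layer 4: 0.79×10⁻⁴ × 0.35 × 410 = 0.0113365 m
Δh = 0.025432 + 0.09594 + 0.05688 + 0.0113365 = 0.1895885 m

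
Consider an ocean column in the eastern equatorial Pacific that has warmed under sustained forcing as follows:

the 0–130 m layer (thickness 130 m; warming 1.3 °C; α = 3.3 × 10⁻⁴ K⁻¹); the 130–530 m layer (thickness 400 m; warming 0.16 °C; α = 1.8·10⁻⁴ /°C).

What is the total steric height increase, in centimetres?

Layer 1: 1.3 × 130 × 3.3×10⁻⁴ = 0.05577 m
Layer 2: 0.16 × 400 × 1.8×10⁻⁴ = 0.01152 m
Δh = 0.05577 + 0.01152 = 0.06729 m ≈ 6.7 cm

6.7 cm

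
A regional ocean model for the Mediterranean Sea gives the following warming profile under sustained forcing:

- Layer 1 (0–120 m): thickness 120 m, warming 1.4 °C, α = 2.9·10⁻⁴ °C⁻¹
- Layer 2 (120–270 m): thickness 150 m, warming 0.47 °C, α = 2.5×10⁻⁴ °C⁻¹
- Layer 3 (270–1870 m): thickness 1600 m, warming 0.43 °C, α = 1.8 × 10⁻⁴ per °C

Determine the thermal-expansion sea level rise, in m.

1.4 × 2.9×10⁻⁴ × 120 = 0.04872 m
150 × 0.47 × 2.5×10⁻⁴ = 0.017625 m
270–1870 m: 1600 × 0.43 × 1.8×10⁻⁴ = 0.12384 m
Δh = 0.04872 + 0.017625 + 0.12384 = 0.190185 m ≈ 0.19 m

Δh = 0.19 m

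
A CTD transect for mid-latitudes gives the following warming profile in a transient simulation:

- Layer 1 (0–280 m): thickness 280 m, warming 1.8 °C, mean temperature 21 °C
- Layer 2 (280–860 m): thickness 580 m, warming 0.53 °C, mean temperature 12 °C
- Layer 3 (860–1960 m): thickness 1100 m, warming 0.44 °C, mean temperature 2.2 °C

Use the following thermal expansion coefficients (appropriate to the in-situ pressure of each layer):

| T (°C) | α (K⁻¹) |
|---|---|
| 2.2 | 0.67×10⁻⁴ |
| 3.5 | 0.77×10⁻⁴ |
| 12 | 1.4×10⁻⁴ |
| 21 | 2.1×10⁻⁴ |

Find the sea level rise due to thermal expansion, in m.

Δh = 0.181 m

Layer 1 at 21 °C → α = 2.1×10⁻⁴ K⁻¹
Layer 2 at 12 °C → α = 1.4×10⁻⁴ K⁻¹
Layer 3 at 2.2 °C → α = 0.67×10⁻⁴ K⁻¹
Layer 1: 2.1×10⁻⁴ × 280 × 1.8 = 0.10584 m
580 × 1.4×10⁻⁴ × 0.53 = 0.043036 m
860–1960 m: 0.44 × 0.67×10⁻⁴ × 1100 = 0.032428 m
Δh = 0.10584 + 0.043036 + 0.032428 = 0.181304 m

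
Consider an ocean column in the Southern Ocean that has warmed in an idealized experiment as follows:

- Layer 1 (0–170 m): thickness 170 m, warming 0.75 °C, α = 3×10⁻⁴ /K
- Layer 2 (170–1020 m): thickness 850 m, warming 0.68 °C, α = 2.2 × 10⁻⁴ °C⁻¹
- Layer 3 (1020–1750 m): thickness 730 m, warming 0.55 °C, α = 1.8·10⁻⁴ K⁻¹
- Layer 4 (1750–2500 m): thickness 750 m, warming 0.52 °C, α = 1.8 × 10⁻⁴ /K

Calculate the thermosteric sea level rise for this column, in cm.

31 cm

0.75 × 3×10⁻⁴ × 170 = 0.03825 m
Layer 2: 2.2×10⁻⁴ × 0.68 × 850 = 0.12716 m
1020–1750 m: 1.8×10⁻⁴ × 0.55 × 730 = 0.07227 m
Layer 4: 0.52 × 750 × 1.8×10⁻⁴ = 0.07020 m
Δh = 0.03825 + 0.12716 + 0.07227 + 0.07020 = 0.30788 m ≈ 31 cm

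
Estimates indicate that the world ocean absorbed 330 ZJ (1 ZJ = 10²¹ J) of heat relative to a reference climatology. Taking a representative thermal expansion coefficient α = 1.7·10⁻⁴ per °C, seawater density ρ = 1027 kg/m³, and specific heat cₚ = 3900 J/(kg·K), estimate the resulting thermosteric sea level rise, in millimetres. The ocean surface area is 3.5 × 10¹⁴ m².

Per unit area: Q = 330×10²¹ / (3.5×10¹⁴) ≈ 9.429×10⁸ J/m²
Δh = αQ/(ρcₚ) = 1.7×10⁻⁴ × 9.429×10⁸ / (1027 × 3900) ≈ 0.04002 m

40.0 mm of thermosteric rise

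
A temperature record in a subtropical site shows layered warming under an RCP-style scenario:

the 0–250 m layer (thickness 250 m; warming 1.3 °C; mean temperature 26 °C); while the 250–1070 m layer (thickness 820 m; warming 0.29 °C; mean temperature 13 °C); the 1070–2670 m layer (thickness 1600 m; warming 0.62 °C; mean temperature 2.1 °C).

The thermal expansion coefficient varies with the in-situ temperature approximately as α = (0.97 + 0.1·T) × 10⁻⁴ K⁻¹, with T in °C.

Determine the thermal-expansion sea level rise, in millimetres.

Layer 1: α = (0.97 + 0.1×26)×10⁻⁴ = 3.57×10⁻⁴ K⁻¹
Layer 2: α = (0.97 + 0.1×13)×10⁻⁴ = 2.27×10⁻⁴ K⁻¹
Layer 3: α = (0.97 + 0.1×2.1)×10⁻⁴ = 1.18×10⁻⁴ K⁻¹
3.57×10⁻⁴ × 250 × 1.3 = 0.116025 m
250–1070 m: 2.27×10⁻⁴ × 0.29 × 820 = 0.0539806 m
Layer 3: 1.18×10⁻⁴ × 0.62 × 1600 = 0.117056 m
Δh = 0.116025 + 0.0539806 + 0.117056 = 0.2870616 m

287 mm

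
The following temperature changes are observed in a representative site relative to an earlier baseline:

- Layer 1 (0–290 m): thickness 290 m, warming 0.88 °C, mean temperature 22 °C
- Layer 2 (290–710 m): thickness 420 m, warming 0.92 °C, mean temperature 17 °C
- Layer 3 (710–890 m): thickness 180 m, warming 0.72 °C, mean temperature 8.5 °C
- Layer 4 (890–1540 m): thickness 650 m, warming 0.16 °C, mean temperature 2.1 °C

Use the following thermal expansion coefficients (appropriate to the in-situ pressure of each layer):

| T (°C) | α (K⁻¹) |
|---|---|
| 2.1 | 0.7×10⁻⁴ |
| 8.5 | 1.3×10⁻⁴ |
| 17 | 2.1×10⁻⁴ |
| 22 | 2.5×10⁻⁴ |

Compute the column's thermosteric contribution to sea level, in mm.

169 mm

Layer 1 at 22 °C → α = 2.5×10⁻⁴ K⁻¹
Layer 2 at 17 °C → α = 2.1×10⁻⁴ K⁻¹
Layer 3 at 8.5 °C → α = 1.3×10⁻⁴ K⁻¹
Layer 4 at 2.1 °C → α = 0.7×10⁻⁴ K⁻¹
290 × 0.88 × 2.5×10⁻⁴ = 0.06380 m
420 × 2.1×10⁻⁴ × 0.92 = 0.081144 m
1.3×10⁻⁴ × 180 × 0.72 = 0.016848 m
890–1540 m: 650 × 0.7×10⁻⁴ × 0.16 = 0.00728 m
Δh = 0.06380 + 0.081144 + 0.016848 + 0.00728 = 0.169072 m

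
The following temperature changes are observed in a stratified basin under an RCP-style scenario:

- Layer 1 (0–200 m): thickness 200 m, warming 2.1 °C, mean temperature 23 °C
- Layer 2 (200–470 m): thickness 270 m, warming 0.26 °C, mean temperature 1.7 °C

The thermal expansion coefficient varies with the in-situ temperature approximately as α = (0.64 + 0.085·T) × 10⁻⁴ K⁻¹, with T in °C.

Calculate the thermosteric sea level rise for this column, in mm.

114 mm of thermosteric rise

Layer 1: α = (0.64 + 0.085×23)×10⁻⁴ = 2.595×10⁻⁴ K⁻¹
Layer 2: α = (0.64 + 0.085×1.7)×10⁻⁴ = 0.7845×10⁻⁴ K⁻¹
0–200 m: 2.1 × 2.595×10⁻⁴ × 200 = 0.10899 m
0.7845×10⁻⁴ × 270 × 0.26 = 0.00550719 m
Δh = 0.10899 + 0.00550719 = 0.11449719 m ≈ 114 mm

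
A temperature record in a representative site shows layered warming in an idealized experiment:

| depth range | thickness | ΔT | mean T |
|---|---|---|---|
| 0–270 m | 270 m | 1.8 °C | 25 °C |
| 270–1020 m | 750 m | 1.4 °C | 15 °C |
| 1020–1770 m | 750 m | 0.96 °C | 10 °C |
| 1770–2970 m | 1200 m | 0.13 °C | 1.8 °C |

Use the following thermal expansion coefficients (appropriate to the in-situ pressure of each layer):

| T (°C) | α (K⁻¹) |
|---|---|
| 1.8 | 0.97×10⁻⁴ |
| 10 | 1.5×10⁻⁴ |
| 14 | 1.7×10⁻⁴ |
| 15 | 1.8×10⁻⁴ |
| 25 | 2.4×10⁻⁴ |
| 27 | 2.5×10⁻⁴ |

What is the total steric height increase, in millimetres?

Layer 1 at 25 °C → α = 2.4×10⁻⁴ K⁻¹
Layer 2 at 15 °C → α = 1.8×10⁻⁴ K⁻¹
Layer 3 at 10 °C → α = 1.5×10⁻⁴ K⁻¹
Layer 4 at 1.8 °C → α = 0.97×10⁻⁴ K⁻¹
270 × 1.8 × 2.4×10⁻⁴ = 0.11664 m
270–1020 m: 1.8×10⁻⁴ × 1.4 × 750 = 0.18900 m
0.96 × 1.5×10⁻⁴ × 750 = 0.10800 m
1770–2970 m: 1200 × 0.13 × 0.97×10⁻⁴ = 0.015132 m
Δh = 0.11664 + 0.18900 + 0.10800 + 0.015132 = 0.428772 m ≈ 429 mm

about 429 mm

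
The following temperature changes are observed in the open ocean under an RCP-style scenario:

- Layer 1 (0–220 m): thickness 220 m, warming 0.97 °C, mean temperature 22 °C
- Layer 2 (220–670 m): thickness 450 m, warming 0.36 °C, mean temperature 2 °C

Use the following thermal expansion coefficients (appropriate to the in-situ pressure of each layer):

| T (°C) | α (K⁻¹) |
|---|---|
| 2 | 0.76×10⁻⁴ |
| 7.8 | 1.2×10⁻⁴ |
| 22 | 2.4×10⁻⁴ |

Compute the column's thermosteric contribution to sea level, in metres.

0.0635 m

Layer 1 at 22 °C → α = 2.4×10⁻⁴ K⁻¹
Layer 2 at 2 °C → α = 0.76×10⁻⁴ K⁻¹
0–220 m: 0.97 × 220 × 2.4×10⁻⁴ = 0.051216 m
0.76×10⁻⁴ × 0.36 × 450 = 0.012312 m
Δh = 0.051216 + 0.012312 = 0.063528 m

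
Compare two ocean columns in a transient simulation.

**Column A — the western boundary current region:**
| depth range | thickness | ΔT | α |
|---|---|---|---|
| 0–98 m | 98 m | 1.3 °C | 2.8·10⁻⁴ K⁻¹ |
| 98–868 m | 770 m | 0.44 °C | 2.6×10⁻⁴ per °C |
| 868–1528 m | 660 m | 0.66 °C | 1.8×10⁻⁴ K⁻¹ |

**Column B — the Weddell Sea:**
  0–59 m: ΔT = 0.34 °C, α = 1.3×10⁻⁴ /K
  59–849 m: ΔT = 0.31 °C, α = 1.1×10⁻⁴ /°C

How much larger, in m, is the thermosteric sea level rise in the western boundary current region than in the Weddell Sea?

A 1.3 × 2.8×10⁻⁴ × 98 = 0.035672 m
A 770 × 2.6×10⁻⁴ × 0.44 = 0.088088 m
A 1.8×10⁻⁴ × 660 × 0.66 = 0.078408 m
A total: 0.202168 m
B 0–59 m: 59 × 0.34 × 1.3×10⁻⁴ = 0.0026078 m
B Layer 2: 0.31 × 1.1×10⁻⁴ × 790 = 0.026939 m
B total: 0.0295468 m
Difference: 0.202168 − 0.0295468 = 0.1726212 m

0.17 m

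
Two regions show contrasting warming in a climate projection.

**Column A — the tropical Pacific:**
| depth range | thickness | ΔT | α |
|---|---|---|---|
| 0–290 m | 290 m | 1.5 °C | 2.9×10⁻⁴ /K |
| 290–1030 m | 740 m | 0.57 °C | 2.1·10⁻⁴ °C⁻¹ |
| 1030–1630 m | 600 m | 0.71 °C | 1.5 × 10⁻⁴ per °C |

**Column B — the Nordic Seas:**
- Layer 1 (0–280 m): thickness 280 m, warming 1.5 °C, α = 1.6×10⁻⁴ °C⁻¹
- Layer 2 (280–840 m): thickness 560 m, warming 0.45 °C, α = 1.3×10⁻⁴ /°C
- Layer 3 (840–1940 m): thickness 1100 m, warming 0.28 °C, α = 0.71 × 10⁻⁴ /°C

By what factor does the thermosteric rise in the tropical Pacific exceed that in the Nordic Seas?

A Layer 1: 1.5 × 2.9×10⁻⁴ × 290 = 0.12615 m
A Layer 2: 2.1×10⁻⁴ × 740 × 0.57 = 0.088578 m
A 1.5×10⁻⁴ × 0.71 × 600 = 0.06390 m
A total: 0.278628 m
B 280 × 1.5 × 1.6×10⁻⁴ = 0.06720 m
B 560 × 0.45 × 1.3×10⁻⁴ = 0.03276 m
B 840–1940 m: 0.71×10⁻⁴ × 0.28 × 1100 = 0.021868 m
B total: 0.121828 m
Ratio: 0.278628 / 0.121828 ≈ 2.287

2.29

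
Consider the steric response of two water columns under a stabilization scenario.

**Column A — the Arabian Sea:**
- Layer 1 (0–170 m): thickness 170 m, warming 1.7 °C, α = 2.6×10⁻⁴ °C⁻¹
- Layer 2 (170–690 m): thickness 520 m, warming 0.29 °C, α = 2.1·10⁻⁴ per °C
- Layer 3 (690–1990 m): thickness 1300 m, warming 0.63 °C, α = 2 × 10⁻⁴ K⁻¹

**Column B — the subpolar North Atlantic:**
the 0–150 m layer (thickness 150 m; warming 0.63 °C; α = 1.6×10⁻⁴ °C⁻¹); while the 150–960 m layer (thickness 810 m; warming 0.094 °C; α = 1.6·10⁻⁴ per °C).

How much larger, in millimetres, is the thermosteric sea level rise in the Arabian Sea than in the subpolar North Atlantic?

A 170 × 2.6×10⁻⁴ × 1.7 = 0.07514 m
A 170–690 m: 0.29 × 520 × 2.1×10⁻⁴ = 0.031668 m
A Layer 3: 2×10⁻⁴ × 0.63 × 1300 = 0.16380 m
A total: 0.270608 m
B Layer 1: 0.63 × 1.6×10⁻⁴ × 150 = 0.01512 m
B Layer 2: 1.6×10⁻⁴ × 0.094 × 810 = 0.0121824 m
B total: 0.0273024 m
Difference: 0.270608 − 0.0273024 = 0.2433056 m

240 mm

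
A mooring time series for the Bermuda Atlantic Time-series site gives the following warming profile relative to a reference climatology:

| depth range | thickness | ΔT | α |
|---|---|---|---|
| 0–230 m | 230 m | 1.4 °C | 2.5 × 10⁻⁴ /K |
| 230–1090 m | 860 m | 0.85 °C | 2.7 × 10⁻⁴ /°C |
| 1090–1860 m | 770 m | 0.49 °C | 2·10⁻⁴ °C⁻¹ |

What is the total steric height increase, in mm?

Δh ≈ 350 mm

2.5×10⁻⁴ × 230 × 1.4 = 0.08050 m
Layer 2: 2.7×10⁻⁴ × 860 × 0.85 = 0.19737 m
1090–1860 m: 2×10⁻⁴ × 770 × 0.49 = 0.07546 m
Δh = 0.08050 + 0.19737 + 0.07546 = 0.35333 m ≈ 350 mm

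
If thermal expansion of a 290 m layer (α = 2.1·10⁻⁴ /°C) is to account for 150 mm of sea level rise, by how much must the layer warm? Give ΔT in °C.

ΔT = Δh/(αH) = 0.15 / (2.1×10⁻⁴ × 290) ≈ 2.463 °C

2.46 °C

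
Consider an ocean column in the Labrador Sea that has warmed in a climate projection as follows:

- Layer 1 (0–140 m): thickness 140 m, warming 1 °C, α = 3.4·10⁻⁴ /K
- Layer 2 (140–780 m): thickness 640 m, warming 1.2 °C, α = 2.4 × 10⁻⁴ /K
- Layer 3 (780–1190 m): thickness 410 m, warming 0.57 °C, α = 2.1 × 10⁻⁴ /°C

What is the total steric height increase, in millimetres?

1 × 3.4×10⁻⁴ × 140 = 0.04760 m
640 × 1.2 × 2.4×10⁻⁴ = 0.18432 m
780–1190 m: 0.57 × 2.1×10⁻⁴ × 410 = 0.049077 m
Δh = 0.04760 + 0.18432 + 0.049077 = 0.280997 m

Δh ≈ 280 mm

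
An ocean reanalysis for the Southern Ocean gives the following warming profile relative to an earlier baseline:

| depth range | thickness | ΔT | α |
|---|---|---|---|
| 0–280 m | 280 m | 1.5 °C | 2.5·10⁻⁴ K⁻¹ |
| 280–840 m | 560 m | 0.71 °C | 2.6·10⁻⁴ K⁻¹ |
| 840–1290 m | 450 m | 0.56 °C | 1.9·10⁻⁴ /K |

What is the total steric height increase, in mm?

Δh ≈ 260 mm

280 × 2.5×10⁻⁴ × 1.5 = 0.10500 m
280–840 m: 560 × 2.6×10⁻⁴ × 0.71 = 0.103376 m
0.56 × 1.9×10⁻⁴ × 450 = 0.04788 m
Δh = 0.10500 + 0.103376 + 0.04788 = 0.256256 m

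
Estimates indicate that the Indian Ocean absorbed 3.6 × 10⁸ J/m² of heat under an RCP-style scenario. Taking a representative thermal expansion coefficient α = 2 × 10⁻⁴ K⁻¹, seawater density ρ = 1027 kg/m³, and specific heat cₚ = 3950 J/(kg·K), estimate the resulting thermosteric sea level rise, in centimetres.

Δh = αQ/(ρcₚ) = 2×10⁻⁴ × 3.6×10⁸ / (1027 × 3950) ≈ 0.017749 m

1.77 cm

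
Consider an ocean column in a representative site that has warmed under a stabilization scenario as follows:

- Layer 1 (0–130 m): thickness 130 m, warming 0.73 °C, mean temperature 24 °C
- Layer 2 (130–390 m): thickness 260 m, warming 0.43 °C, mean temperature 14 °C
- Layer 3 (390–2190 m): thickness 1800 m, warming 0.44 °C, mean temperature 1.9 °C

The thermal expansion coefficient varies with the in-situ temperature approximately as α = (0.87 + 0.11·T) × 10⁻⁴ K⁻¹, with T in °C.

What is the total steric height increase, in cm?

Layer 1: α = (0.87 + 0.11×24)×10⁻⁴ = 3.51×10⁻⁴ K⁻¹
Layer 2: α = (0.87 + 0.11×14)×10⁻⁴ = 2.41×10⁻⁴ K⁻¹
Layer 3: α = (0.87 + 0.11×1.9)×10⁻⁴ = 1.079×10⁻⁴ K⁻¹
Layer 1: 130 × 0.73 × 3.51×10⁻⁴ = 0.0333099 m
130–390 m: 2.41×10⁻⁴ × 260 × 0.43 = 0.0269438 m
Layer 3: 1.079×10⁻⁴ × 1800 × 0.44 = 0.0854568 m
Δh = 0.0333099 + 0.0269438 + 0.0854568 = 0.1457105 m

15 cm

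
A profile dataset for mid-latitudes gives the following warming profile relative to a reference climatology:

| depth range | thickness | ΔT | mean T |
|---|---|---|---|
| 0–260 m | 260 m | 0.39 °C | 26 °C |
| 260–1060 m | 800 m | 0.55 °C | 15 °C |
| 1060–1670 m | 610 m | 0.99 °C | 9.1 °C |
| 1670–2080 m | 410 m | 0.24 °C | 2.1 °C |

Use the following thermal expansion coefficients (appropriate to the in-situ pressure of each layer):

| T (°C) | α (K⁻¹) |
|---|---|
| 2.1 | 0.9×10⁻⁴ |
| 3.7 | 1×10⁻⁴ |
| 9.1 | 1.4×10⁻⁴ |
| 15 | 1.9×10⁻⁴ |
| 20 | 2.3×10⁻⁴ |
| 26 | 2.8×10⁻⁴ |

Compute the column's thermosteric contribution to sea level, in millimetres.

Layer 1 at 26 °C → α = 2.8×10⁻⁴ K⁻¹
Layer 2 at 15 °C → α = 1.9×10⁻⁴ K⁻¹
Layer 3 at 9.1 °C → α = 1.4×10⁻⁴ K⁻¹
Layer 4 at 2.1 °C → α = 0.9×10⁻⁴ K⁻¹
Layer 1: 260 × 0.39 × 2.8×10⁻⁴ = 0.028392 m
260–1060 m: 0.55 × 1.9×10⁻⁴ × 800 = 0.08360 m
Layer 3: 1.4×10⁻⁴ × 610 × 0.99 = 0.084546 m
0.9×10⁻⁴ × 410 × 0.24 = 0.008856 m
Δh = 0.028392 + 0.08360 + 0.084546 + 0.008856 = 0.205394 m ≈ 205 mm

205 mm of thermosteric rise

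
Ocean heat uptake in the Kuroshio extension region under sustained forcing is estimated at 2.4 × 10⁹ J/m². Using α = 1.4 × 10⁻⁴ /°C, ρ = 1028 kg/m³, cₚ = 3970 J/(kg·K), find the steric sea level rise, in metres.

Δh = αQ/(ρcₚ) = 1.4×10⁻⁴ × 2.4×10⁹ / (1028 × 3970) ≈ 0.08233 m

about 0.0823 m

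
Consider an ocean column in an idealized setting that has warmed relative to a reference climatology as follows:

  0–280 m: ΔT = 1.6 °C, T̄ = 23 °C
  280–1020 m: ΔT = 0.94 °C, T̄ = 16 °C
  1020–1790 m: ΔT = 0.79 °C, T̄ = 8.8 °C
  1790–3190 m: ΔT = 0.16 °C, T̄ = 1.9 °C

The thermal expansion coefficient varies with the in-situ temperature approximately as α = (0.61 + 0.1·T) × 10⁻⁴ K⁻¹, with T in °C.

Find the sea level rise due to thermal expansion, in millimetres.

Layer 1: α = (0.61 + 0.1×23)×10⁻⁴ = 2.91×10⁻⁴ K⁻¹
Layer 2: α = (0.61 + 0.1×16)×10⁻⁴ = 2.21×10⁻⁴ K⁻¹
Layer 3: α = (0.61 + 0.1×8.8)×10⁻⁴ = 1.49×10⁻⁴ K⁻¹
Layer 4: α = (0.61 + 0.1×1.9)×10⁻⁴ = 0.8×10⁻⁴ K⁻¹
0–280 m: 280 × 2.91×10⁻⁴ × 1.6 = 0.130368 m
740 × 2.21×10⁻⁴ × 0.94 = 0.1537276 m
1020–1790 m: 1.49×10⁻⁴ × 770 × 0.79 = 0.0906367 m
0.8×10⁻⁴ × 1400 × 0.16 = 0.01792 m
Δh = 0.130368 + 0.1537276 + 0.0906367 + 0.01792 = 0.3926523 m

Δh = 393 mm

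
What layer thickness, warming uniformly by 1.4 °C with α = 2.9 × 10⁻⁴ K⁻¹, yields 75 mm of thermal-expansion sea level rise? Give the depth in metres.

H = Δh/(αΔT) = 0.075 / (2.9×10⁻⁴ × 1.4) ≈ 184.7 m

about 185 m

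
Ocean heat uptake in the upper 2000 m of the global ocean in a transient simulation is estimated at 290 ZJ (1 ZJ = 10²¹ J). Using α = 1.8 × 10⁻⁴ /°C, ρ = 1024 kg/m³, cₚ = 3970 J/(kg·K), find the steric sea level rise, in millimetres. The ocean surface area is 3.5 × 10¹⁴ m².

Δh = 36.7 mm

Per unit area: Q = 290×10²¹ / (3.5×10¹⁴) ≈ 8.286×10⁸ J/m²
Δh = αQ/(ρcₚ) = 1.8×10⁻⁴ × 8.286×10⁸ / (1024 × 3970) ≈ 0.036688 m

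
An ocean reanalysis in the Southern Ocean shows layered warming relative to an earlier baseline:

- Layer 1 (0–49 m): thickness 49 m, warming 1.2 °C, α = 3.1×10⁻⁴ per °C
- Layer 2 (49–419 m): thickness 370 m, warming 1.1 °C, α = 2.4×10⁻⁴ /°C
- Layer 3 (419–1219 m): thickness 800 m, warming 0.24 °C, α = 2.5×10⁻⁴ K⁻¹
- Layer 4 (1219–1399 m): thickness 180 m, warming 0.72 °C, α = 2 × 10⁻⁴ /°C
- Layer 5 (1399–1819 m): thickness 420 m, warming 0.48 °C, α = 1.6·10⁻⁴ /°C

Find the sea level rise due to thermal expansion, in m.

49 × 1.2 × 3.1×10⁻⁴ = 0.018228 m
49–419 m: 1.1 × 2.4×10⁻⁴ × 370 = 0.09768 m
Layer 3: 800 × 0.24 × 2.5×10⁻⁴ = 0.04800 m
2×10⁻⁴ × 0.72 × 180 = 0.02592 m
1399–1819 m: 1.6×10⁻⁴ × 0.48 × 420 = 0.032256 m
Δh = 0.018228 + 0.09768 + 0.04800 + 0.02592 + 0.032256 = 0.222084 m

0.222 m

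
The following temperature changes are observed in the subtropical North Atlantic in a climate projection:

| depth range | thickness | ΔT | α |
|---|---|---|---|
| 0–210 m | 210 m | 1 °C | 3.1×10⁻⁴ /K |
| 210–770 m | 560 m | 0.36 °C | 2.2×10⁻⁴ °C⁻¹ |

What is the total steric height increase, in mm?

Δh ≈ 109 mm

0–210 m: 1 × 3.1×10⁻⁴ × 210 = 0.06510 m
Layer 2: 2.2×10⁻⁴ × 0.36 × 560 = 0.044352 m
Δh = 0.06510 + 0.044352 = 0.109452 m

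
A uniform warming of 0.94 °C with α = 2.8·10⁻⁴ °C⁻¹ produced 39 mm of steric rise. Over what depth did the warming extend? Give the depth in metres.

H = Δh/(αΔT) = 0.039 / (2.8×10⁻⁴ × 0.94) ≈ 148.2 m

H ≈ 150 m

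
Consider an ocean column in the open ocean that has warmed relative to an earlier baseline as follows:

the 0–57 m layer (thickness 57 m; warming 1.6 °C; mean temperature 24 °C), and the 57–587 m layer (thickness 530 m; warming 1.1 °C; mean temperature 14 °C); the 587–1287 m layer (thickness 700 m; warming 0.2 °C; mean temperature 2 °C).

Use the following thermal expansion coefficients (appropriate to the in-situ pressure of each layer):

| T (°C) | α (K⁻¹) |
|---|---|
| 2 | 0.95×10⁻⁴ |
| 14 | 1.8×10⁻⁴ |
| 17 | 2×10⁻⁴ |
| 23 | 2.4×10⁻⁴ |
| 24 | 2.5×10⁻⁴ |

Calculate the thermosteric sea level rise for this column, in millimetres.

Layer 1 at 24 °C → α = 2.5×10⁻⁴ K⁻¹
Layer 2 at 14 °C → α = 1.8×10⁻⁴ K⁻¹
Layer 3 at 2 °C → α = 0.95×10⁻⁴ K⁻¹
Layer 1: 1.6 × 57 × 2.5×10⁻⁴ = 0.02280 m
Layer 2: 530 × 1.1 × 1.8×10⁻⁴ = 0.10494 m
Layer 3: 700 × 0.2 × 0.95×10⁻⁴ = 0.01330 m
Δh = 0.02280 + 0.10494 + 0.01330 = 0.14104 m ≈ 141 mm

Δh = 141 mm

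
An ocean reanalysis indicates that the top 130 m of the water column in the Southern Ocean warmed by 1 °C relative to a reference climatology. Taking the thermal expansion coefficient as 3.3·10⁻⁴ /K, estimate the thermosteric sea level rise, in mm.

43 mm of thermosteric rise

Δh = αΔT·H = 3.3×10⁻⁴ × 1 × 130 = 0.04290 m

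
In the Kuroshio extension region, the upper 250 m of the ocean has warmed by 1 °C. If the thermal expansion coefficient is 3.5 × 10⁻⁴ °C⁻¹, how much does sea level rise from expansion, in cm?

8.8 cm of thermosteric rise

Δh = αΔT·H = 3.5×10⁻⁴ × 1 × 250 = 0.08750 m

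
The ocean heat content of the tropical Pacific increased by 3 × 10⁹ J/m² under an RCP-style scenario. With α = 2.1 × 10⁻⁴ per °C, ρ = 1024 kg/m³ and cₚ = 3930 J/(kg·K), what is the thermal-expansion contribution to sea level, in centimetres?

Δh = αQ/(ρcₚ) = 2.1×10⁻⁴ × 3×10⁹ / (1024 × 3930) ≈ 0.15655 m

about 15.7 cm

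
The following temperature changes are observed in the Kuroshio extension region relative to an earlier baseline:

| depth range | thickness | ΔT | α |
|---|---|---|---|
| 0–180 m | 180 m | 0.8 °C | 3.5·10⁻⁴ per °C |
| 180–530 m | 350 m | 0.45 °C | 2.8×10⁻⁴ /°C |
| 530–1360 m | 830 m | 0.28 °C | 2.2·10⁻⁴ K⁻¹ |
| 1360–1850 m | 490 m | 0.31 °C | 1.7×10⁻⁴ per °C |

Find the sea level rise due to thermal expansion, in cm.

Δh = 17 cm

0.8 × 180 × 3.5×10⁻⁴ = 0.05040 m
Layer 2: 350 × 2.8×10⁻⁴ × 0.45 = 0.04410 m
530–1360 m: 830 × 2.2×10⁻⁴ × 0.28 = 0.051128 m
0.31 × 1.7×10⁻⁴ × 490 = 0.025823 m
Δh = 0.05040 + 0.04410 + 0.051128 + 0.025823 = 0.171451 m ≈ 17 cm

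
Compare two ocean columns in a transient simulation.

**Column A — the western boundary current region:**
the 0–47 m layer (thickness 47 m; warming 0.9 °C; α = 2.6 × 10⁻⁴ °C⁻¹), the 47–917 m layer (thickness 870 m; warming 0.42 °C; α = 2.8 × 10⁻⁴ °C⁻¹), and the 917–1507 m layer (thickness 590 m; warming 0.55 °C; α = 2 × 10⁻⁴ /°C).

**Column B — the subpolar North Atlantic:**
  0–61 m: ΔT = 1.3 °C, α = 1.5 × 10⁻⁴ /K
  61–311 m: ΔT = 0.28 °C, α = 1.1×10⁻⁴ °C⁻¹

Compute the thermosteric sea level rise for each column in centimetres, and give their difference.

A 0–47 m: 0.9 × 47 × 2.6×10⁻⁴ = 0.010998 m
A Layer 2: 870 × 2.8×10⁻⁴ × 0.42 = 0.102312 m
A Layer 3: 2×10⁻⁴ × 0.55 × 590 = 0.06490 m
A total: 0.17821 m
B 61 × 1.3 × 1.5×10⁻⁴ = 0.011895 m
B Layer 2: 0.28 × 250 × 1.1×10⁻⁴ = 0.00770 m
B total: 0.019595 m
Difference: 0.17821 − 0.019595 = 0.158615 m

A: 17.8 cm; B: 1.96 cm; difference 15.9 cm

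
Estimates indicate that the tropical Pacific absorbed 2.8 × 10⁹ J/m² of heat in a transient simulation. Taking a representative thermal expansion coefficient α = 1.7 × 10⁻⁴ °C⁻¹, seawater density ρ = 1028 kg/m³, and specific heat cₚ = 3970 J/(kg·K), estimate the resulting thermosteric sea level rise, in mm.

117 mm

Δh = αQ/(ρcₚ) = 1.7×10⁻⁴ × 2.8×10⁹ / (1028 × 3970) ≈ 0.11663 m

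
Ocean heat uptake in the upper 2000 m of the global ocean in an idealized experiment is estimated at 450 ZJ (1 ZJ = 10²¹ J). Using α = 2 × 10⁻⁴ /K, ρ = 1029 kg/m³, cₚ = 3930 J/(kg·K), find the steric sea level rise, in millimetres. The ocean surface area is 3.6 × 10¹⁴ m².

Per unit area: Q = 450×10²¹ / (3.6×10¹⁴) = 1.25×10⁹ J/m²
Δh = αQ/(ρcₚ) = 2×10⁻⁴ × 1.25×10⁹ / (1029 × 3930) ≈ 0.06182 m

Δh ≈ 61.8 mm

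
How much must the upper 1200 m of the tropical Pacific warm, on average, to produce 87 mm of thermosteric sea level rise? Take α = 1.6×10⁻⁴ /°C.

ΔT = Δh/(αH) = 0.087 / (1.6×10⁻⁴ × 1200) ≈ 0.4531 °C

0.45 °C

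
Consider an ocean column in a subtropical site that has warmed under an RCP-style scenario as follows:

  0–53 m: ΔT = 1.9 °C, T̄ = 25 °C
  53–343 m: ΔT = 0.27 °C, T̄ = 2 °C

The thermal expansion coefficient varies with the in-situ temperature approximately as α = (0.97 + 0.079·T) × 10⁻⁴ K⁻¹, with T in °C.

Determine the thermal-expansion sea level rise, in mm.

38 mm of thermosteric rise

Layer 1: α = (0.97 + 0.079×25)×10⁻⁴ = 2.945×10⁻⁴ K⁻¹
Layer 2: α = (0.97 + 0.079×2)×10⁻⁴ = 1.128×10⁻⁴ K⁻¹
0–53 m: 1.9 × 53 × 2.945×10⁻⁴ = 0.02965615 m
Layer 2: 0.27 × 290 × 1.128×10⁻⁴ = 0.00883224 m
Δh = 0.02965615 + 0.00883224 = 0.03848839 m ≈ 38 mm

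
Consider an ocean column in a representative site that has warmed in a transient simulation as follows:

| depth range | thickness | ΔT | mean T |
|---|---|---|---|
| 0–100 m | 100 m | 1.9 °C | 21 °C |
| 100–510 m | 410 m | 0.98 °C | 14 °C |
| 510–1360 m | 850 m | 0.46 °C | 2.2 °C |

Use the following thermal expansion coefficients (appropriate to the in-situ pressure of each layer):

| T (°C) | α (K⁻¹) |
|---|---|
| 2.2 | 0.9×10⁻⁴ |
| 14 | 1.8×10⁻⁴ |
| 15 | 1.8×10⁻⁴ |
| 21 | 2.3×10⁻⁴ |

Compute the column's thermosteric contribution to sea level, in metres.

about 0.151 m

Layer 1 at 21 °C → α = 2.3×10⁻⁴ K⁻¹
Layer 2 at 14 °C → α = 1.8×10⁻⁴ K⁻¹
Layer 3 at 2.2 °C → α = 0.9×10⁻⁴ K⁻¹
1.9 × 100 × 2.3×10⁻⁴ = 0.04370 m
410 × 0.98 × 1.8×10⁻⁴ = 0.072324 m
510–1360 m: 0.9×10⁻⁴ × 0.46 × 850 = 0.03519 m
Δh = 0.04370 + 0.072324 + 0.03519 = 0.151214 m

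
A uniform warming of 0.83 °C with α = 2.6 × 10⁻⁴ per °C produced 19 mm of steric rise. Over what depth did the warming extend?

H ≈ 88.0 m

H = Δh/(αΔT) = 0.019 / (2.6×10⁻⁴ × 0.83) ≈ 88.04 m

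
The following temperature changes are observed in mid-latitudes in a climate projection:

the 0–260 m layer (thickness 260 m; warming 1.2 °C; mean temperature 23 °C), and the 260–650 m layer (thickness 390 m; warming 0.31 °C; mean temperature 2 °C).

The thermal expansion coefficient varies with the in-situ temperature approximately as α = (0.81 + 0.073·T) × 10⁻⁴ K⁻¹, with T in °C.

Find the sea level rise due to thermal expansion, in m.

Layer 1: α = (0.81 + 0.073×23)×10⁻⁴ = 2.489×10⁻⁴ K⁻¹
Layer 2: α = (0.81 + 0.073×2)×10⁻⁴ = 0.956×10⁻⁴ K⁻¹
Layer 1: 1.2 × 260 × 2.489×10⁻⁴ = 0.0776568 m
260–650 m: 390 × 0.31 × 0.956×10⁻⁴ = 0.01155804 m
Δh = 0.0776568 + 0.01155804 = 0.08921484 m

Δh = 0.0892 m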